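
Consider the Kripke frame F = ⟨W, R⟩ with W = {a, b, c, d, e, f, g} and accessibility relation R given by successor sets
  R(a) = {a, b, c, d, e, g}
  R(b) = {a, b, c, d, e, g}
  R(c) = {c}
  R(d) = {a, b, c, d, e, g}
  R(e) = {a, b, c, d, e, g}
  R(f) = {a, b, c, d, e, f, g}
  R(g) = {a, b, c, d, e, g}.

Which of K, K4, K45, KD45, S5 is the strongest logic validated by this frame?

Transitive (axiom 4): yes — every two-step R-path is closed by a direct edge.
Euclidean (axiom 5): no — a R c and a R b, but not c R b.
Serial (axiom D): yes — every world has a successor (e.g. a R a).
Reflexive (axiom T): yes — every world is R-related to itself.
So F validates K, K4; K45 would additionally require R to be Euclidean. The strongest is K4.

K4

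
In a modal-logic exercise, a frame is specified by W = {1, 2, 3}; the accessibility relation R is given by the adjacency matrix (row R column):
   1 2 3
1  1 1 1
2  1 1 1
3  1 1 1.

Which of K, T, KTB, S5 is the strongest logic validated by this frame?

S5

Reflexive (axiom T): yes — every world is R-related to itself.
Symmetric (axiom B): yes — every pair in R has its reverse in R.
Euclidean (axiom 5): yes — any two successors of a common world are R-related.
So F validates K, T, KTB, S5. The strongest is S5.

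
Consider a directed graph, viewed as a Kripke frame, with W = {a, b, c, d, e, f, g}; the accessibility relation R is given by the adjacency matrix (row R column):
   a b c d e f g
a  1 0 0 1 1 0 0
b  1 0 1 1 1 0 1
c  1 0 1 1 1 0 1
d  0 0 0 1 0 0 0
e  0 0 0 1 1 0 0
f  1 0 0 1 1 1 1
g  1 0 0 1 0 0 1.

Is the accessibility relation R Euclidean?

Euclidean: no — a R d and a R e, but not d R e.

No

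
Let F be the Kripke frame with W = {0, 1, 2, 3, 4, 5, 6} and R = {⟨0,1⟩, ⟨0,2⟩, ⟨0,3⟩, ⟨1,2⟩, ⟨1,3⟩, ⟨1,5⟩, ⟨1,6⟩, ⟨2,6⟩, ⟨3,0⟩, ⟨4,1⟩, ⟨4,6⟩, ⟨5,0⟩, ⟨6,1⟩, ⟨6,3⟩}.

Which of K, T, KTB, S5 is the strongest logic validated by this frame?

Reflexive (axiom T): no — 0 is not related to itself.
Symmetric (axiom B): no — 0 R 1 but not 1 R 0.
Euclidean (axiom 5): no — 0 R 2 and 0 R 1, but not 2 R 1.
So F validates K; T would additionally require R to be reflexive. The strongest is K.

K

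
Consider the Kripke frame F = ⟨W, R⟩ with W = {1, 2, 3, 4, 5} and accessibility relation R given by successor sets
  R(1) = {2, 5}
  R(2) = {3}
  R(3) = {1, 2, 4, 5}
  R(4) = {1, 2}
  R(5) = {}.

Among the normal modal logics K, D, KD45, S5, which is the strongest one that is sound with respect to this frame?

Serial (axiom D): no — 5 has no R-successor.
Euclidean (axiom 5): no — 1 R 2 and 1 R 5, but not 2 R 5.
Transitive (axiom 4): no — 1 R 2 and 2 R 3, but not 1 R 3.
Reflexive (axiom T): no — 1 is not related to itself.
So F validates K; D would additionally require R to be serial. The strongest is K.

K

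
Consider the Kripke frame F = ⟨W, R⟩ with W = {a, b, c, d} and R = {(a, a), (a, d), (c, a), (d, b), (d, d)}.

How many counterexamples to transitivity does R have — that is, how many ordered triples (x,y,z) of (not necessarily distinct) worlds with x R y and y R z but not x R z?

2

Enumerating: (a,d,b), (c,a,d).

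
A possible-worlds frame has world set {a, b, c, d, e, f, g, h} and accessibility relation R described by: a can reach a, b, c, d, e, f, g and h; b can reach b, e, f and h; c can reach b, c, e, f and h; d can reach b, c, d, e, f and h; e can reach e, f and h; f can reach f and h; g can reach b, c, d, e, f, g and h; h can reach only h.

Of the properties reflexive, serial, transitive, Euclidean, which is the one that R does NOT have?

Euclidean

Reflexive: yes — every world is R-related to itself.
Serial: yes — every world has a successor (e.g. a R a).
Transitive: yes — every two-step R-path is closed by a direct edge.
Euclidean: no — a R b and a R c, but not b R c.
Only Euclidean fails.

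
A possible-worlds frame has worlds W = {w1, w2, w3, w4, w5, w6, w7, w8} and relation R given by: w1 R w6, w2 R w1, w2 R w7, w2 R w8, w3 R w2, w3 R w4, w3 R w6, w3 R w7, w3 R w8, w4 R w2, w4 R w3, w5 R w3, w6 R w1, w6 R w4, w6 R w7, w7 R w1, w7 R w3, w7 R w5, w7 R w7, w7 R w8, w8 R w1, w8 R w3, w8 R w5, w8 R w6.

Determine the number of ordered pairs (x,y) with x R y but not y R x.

15

Enumerating: (w2,w1), (w2,w7), (w2,w8), (w3,w2), (w3,w6), (w4,w2), (w5,w3), (w6,w4), (w6,w7), (w7,w1), (w7,w5), (w7,w8), (w8,w1), (w8,w5), (w8,w6).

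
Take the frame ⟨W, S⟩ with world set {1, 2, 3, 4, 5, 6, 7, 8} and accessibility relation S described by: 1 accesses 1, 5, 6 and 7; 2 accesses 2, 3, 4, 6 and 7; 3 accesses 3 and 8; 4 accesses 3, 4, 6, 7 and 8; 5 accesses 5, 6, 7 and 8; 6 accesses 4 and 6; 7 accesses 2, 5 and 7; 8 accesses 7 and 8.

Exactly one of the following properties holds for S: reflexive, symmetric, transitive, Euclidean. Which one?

reflexive

Reflexive: yes — every world is S-related to itself.
Symmetric: no — 1 S 5 but not 5 S 1.
Transitive: no — 1 S 5 and 5 S 8, but not 1 S 8.
Euclidean: no — 1 S 6 and 1 S 5, but not 6 S 5.
Only reflexive holds.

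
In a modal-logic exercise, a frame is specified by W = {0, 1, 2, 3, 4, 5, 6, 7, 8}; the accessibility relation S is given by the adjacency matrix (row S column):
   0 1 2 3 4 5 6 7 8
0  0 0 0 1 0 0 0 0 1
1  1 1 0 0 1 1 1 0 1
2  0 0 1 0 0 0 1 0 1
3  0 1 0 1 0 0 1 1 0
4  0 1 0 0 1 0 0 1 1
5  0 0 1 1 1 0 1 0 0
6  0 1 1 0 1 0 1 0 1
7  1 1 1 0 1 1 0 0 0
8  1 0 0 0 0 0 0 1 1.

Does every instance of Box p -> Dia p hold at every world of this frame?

Axiom D corresponds to the accessibility relation being serial.
Serial: yes — every world has a successor (e.g. 0 S 3).

Yes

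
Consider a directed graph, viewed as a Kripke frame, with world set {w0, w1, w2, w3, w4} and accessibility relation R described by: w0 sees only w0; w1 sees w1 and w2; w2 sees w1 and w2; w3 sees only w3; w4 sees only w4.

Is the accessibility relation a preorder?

Reflexive: yes — every world is R-related to itself.
Transitive: yes — every two-step R-path is closed by a direct edge.
So R is a preorder.

Yes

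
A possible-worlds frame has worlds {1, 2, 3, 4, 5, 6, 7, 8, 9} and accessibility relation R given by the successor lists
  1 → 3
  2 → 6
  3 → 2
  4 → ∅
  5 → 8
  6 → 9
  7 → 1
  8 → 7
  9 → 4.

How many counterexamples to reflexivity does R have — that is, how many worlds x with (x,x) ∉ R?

9

Enumerating: 1, 2, 3, 4, 5, 6, 7, 8, 9.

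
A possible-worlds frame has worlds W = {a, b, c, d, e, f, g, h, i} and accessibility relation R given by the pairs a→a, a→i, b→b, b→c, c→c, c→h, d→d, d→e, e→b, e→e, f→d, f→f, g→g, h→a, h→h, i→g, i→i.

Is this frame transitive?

No

Transitive: no — a R i and i R g, but not a R g.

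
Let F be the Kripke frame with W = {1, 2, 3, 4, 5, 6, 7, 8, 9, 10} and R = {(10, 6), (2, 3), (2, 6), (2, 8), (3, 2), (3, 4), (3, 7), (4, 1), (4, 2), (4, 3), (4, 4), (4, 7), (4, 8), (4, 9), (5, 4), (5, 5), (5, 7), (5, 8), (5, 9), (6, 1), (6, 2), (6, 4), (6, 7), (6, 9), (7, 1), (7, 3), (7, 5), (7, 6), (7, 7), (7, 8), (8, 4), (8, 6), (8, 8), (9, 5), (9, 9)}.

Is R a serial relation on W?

No

Serial: no — 1 has no R-successor.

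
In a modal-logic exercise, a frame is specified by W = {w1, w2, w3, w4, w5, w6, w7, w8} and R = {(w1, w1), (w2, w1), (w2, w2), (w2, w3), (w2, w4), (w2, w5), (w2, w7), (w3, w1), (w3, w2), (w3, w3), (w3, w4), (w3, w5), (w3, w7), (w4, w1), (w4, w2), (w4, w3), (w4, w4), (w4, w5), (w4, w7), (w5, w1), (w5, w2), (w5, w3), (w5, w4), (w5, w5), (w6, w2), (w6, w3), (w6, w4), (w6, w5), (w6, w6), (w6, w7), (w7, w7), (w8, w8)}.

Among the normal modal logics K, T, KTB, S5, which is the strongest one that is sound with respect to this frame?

Reflexive (axiom T): yes — every world is R-related to itself.
Symmetric (axiom B): no — w2 R w1 but not w1 R w2.
Euclidean (axiom 5): no — w2 R w1 and w2 R w3, but not w1 R w3.
So F validates K, T; KTB would additionally require R to be symmetric. The strongest is T.

T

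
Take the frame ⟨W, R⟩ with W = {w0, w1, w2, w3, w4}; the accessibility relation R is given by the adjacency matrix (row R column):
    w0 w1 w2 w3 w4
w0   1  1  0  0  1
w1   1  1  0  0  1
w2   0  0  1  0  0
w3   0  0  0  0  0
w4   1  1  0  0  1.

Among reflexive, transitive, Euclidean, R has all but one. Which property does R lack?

reflexive

Reflexive: no — w3 is not related to itself.
Transitive: yes — every two-step R-path is closed by a direct edge.
Euclidean: yes — any two successors of a common world are R-related.
Only reflexive fails.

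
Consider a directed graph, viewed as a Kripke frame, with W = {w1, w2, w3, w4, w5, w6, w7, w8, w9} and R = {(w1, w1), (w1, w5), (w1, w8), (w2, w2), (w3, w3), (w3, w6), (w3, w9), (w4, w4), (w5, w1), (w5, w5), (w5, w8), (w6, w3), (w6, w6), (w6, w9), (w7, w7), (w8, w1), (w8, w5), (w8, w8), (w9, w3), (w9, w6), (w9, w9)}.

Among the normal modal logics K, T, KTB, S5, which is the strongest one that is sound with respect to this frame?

S5

Reflexive (axiom T): yes — every world is R-related to itself.
Symmetric (axiom B): yes — every pair in R has its reverse in R.
Euclidean (axiom 5): yes — any two successors of a common world are R-related.
So F validates K, T, KTB, S5. The strongest is S5.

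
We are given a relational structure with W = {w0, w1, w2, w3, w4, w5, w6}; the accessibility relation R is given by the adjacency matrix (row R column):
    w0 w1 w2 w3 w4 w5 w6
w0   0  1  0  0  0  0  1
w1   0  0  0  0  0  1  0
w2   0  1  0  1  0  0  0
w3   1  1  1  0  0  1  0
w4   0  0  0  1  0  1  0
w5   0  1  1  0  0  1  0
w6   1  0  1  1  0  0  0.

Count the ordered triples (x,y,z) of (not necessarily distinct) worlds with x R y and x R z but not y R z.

Enumerating: (w0,w1,w1), (w0,w1,w6), (w0,w6,w1), (w0,w6,w6), (w2,w1,w1), (w2,w1,w3), (w2,w3,w3), (w3,w0,w0), (w3,w0,w2), (w3,w0,w5), (w3,w1,w0), (w3,w1,w1), … and 17 more.
Total: 29.

29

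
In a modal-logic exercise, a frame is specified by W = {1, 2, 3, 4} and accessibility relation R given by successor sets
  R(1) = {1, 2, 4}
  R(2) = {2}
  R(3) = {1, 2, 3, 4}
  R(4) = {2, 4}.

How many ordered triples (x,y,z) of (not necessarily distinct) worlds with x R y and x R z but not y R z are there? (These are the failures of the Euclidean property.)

10

Enumerating: (1,2,1), (1,2,4), (1,4,1), (3,1,3), (3,2,1), (3,2,3), (3,2,4), (3,4,1), (3,4,3), (4,2,4).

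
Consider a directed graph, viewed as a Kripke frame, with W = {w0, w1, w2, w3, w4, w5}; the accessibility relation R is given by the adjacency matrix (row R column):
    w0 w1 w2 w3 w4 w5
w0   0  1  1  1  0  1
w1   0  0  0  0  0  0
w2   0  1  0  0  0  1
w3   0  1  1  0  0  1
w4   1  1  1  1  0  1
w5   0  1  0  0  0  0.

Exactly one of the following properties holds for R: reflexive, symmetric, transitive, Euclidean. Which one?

transitive

Reflexive: no — w0 is not related to itself.
Symmetric: no — w0 R w1 but not w1 R w0.
Transitive: yes — every two-step R-path is closed by a direct edge.
Euclidean: no — w0 R w1 and w0 R w2, but not w1 R w2.
Only transitive holds.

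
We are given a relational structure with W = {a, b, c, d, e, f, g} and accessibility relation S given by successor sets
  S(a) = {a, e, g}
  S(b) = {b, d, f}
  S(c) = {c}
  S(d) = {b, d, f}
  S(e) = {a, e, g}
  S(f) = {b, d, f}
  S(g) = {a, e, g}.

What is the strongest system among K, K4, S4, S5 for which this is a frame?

S5

Transitive (axiom 4): yes — every two-step S-path is closed by a direct edge.
Reflexive (axiom T): yes — every world is S-related to itself.
Euclidean (axiom 5): yes — any two successors of a common world are S-related.
So F validates K, K4, S4, S5. The strongest is S5.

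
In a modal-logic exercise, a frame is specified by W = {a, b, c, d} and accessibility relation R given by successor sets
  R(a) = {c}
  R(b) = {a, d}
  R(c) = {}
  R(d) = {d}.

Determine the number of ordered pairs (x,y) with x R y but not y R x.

Enumerating: (a,c), (b,a), (b,d).

3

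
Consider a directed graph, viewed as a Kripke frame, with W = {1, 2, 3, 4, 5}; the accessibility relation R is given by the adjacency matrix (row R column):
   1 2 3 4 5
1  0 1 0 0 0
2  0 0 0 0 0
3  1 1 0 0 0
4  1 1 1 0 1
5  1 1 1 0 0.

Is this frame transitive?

Yes

Transitive: yes — every two-step R-path is closed by a direct edge.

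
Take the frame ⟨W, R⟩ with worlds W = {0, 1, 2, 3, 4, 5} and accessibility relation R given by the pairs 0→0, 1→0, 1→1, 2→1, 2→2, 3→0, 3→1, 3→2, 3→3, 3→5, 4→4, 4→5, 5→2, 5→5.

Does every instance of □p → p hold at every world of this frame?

Yes

By correspondence theory, T is valid on a frame iff R is reflexive.
Reflexive: yes — every world is R-related to itself.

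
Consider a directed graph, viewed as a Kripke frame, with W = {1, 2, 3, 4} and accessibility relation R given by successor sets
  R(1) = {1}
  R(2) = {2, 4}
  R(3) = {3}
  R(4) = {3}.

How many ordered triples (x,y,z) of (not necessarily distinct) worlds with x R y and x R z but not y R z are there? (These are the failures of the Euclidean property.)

Enumerating: (2,4,2), (2,4,4).

2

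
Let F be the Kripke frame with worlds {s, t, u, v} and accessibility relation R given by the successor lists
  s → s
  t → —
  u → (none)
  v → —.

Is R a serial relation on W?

No

Serial: no — t has no R-successor.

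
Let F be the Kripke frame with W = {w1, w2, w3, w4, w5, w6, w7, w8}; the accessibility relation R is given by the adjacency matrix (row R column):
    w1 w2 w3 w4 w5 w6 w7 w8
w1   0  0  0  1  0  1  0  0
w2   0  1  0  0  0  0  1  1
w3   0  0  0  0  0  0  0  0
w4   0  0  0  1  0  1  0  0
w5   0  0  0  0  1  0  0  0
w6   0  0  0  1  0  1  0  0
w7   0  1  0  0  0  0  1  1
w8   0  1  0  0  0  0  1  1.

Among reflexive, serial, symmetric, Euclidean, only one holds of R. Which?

Reflexive: no — w1 is not related to itself.
Serial: no — w3 has no R-successor.
Symmetric: no — w1 R w4 but not w4 R w1.
Euclidean: yes — any two successors of a common world are R-related.
Only Euclidean holds.

Euclidean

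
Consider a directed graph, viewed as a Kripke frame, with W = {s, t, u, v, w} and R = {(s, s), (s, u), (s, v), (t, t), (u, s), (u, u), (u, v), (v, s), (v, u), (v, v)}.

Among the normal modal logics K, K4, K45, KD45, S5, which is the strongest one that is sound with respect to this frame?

K45

Transitive (axiom 4): yes — every two-step R-path is closed by a direct edge.
Euclidean (axiom 5): yes — any two successors of a common world are R-related.
Serial (axiom D): no — w has no R-successor.
Reflexive (axiom T): no — w is not related to itself.
So F validates K, K4, K45; KD45 would additionally require R to be serial. The strongest is K45.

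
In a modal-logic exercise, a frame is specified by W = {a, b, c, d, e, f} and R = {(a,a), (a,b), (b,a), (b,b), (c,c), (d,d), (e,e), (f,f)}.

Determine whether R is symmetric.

Yes

Symmetric: yes — every pair in R has its reverse in R.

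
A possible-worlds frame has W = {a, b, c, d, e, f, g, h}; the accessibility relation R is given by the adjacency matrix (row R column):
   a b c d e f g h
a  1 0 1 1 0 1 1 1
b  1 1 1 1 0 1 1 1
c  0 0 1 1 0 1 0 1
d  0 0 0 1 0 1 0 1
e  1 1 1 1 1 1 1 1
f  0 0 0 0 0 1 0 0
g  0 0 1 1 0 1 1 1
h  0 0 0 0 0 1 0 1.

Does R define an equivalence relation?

Reflexive: yes — every world is R-related to itself.
Symmetric: no — a R c but not c R a.
Transitive: yes — every two-step R-path is closed by a direct edge.
So R is not an equivalence relation.

No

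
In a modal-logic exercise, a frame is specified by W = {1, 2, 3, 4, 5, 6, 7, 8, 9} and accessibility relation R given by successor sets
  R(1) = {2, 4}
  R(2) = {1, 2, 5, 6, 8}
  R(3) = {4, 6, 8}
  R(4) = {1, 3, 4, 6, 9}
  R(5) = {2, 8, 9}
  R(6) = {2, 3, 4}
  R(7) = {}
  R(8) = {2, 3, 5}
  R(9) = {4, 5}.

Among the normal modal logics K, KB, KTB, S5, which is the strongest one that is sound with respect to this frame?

Symmetric (axiom B): yes — every pair in R has its reverse in R.
Reflexive (axiom T): no — 1 is not related to itself.
Euclidean (axiom 5): no — 1 R 2 and 1 R 4, but not 2 R 4.
So F validates K, KB; KTB would additionally require R to be reflexive. The strongest is KB.

KB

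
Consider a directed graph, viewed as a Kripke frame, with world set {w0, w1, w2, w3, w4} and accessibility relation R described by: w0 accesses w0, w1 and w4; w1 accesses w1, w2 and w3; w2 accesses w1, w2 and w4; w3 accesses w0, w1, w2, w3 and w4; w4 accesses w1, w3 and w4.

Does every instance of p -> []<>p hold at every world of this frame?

The schema B characterises exactly the symmetric frames.
Symmetric: no — w0 R w1 but not w1 R w0.

No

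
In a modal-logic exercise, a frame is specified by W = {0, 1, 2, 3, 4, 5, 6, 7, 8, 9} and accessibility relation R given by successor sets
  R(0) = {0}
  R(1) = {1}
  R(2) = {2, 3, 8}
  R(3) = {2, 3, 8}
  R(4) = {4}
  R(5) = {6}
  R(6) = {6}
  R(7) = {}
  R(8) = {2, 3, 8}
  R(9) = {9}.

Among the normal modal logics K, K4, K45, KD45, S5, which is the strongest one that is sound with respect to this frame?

Transitive (axiom 4): yes — every two-step R-path is closed by a direct edge.
Euclidean (axiom 5): yes — any two successors of a common world are R-related.
Serial (axiom D): no — 7 has no R-successor.
Reflexive (axiom T): no — 5 is not related to itself.
So F validates K, K4, K45; KD45 would additionally require R to be serial. The strongest is K45.

K45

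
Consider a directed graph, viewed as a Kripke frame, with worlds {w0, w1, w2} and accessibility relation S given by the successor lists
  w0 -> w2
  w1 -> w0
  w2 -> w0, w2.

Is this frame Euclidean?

No

Euclidean: no — w1 S w0 and w1 S w0, but not w0 S w0.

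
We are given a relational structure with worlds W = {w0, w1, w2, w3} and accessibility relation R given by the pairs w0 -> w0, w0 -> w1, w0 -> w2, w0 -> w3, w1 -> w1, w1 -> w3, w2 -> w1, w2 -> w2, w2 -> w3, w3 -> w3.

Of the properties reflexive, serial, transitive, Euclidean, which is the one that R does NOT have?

Reflexive: yes — every world is R-related to itself.
Serial: yes — every world has a successor (e.g. w0 R w0).
Transitive: yes — every two-step R-path is closed by a direct edge.
Euclidean: no — w0 R w1 and w0 R w2, but not w1 R w2.
Only Euclidean fails.

Euclidean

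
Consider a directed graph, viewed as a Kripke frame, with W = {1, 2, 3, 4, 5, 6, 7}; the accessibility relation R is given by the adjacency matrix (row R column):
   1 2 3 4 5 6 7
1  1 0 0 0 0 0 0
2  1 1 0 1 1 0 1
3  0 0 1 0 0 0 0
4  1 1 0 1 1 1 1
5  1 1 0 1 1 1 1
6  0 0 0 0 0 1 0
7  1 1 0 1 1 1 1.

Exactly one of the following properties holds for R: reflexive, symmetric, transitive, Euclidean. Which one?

Reflexive: yes — every world is R-related to itself.
Symmetric: no — 2 R 1 but not 1 R 2.
Transitive: no — 2 R 4 and 4 R 6, but not 2 R 6.
Euclidean: no — 2 R 1 and 2 R 4, but not 1 R 4.
Only reflexive holds.

reflexive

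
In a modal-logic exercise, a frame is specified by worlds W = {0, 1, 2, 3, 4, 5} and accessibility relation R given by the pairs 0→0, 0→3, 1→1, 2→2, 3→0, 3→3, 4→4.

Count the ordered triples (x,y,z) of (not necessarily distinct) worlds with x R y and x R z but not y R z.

0

R is Euclidean; there are no such tuples.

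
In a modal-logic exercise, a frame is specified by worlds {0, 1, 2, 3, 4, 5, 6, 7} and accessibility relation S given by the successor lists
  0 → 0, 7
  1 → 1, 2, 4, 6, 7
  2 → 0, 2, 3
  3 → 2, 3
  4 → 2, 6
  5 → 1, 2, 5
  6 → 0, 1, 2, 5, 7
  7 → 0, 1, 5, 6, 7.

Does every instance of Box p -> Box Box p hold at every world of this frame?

By correspondence theory, 4 is valid on a frame iff S is transitive.
Transitive: no — 0 S 7 and 7 S 1, but not 0 S 1.

No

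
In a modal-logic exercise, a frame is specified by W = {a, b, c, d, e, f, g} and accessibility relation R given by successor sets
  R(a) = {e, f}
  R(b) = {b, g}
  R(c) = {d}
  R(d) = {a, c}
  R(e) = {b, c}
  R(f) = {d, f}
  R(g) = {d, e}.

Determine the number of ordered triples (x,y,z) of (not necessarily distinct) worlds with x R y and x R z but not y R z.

Enumerating: (a,e,e), (a,e,f), (a,f,e), (b,g,b), (b,g,g), (c,d,d), (d,a,a), (d,a,c), (d,c,a), (d,c,c), (e,b,c), (e,c,b), … and 7 more.
Total: 19.

19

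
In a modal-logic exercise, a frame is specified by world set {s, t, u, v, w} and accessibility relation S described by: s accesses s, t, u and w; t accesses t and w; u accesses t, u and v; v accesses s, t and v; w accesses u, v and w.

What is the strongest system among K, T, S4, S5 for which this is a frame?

T

Reflexive (axiom T): yes — every world is S-related to itself.
Transitive (axiom 4): no — s S u and u S v, but not s S v.
Euclidean (axiom 5): no — s S t and s S u, but not t S u.
So F validates K, T; S4 would additionally require S to be transitive. The strongest is T.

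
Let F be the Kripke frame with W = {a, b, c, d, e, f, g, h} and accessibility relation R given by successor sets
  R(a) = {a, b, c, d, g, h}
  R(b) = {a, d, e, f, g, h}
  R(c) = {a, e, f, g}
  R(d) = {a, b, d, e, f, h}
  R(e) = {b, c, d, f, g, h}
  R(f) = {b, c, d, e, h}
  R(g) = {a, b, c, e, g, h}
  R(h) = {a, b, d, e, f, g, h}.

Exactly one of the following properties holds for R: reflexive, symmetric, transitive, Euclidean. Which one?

Reflexive: no — b is not related to itself.
Symmetric: yes — every pair in R has its reverse in R.
Transitive: no — a R b and b R e, but not a R e.
Euclidean: no — a R b and a R c, but not b R c.
Only symmetric holds.

symmetric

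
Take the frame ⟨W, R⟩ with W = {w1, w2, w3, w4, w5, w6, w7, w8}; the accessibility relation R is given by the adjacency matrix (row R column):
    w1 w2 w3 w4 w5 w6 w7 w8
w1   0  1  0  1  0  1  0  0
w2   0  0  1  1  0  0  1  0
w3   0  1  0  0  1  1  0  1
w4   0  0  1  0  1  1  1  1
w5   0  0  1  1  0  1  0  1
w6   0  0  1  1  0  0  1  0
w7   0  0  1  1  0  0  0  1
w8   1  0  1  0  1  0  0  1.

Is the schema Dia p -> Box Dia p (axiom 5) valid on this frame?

By correspondence theory, 5 is valid on a frame iff R is Euclidean.
Euclidean: no — w1 R w2 and w1 R w6, but not w2 R w6.

No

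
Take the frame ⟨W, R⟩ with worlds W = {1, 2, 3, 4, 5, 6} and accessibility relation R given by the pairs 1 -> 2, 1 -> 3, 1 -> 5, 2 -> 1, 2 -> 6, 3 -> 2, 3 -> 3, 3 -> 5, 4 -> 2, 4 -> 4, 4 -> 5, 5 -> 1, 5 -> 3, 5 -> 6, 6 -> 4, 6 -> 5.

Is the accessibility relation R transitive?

Transitive: no — 1 R 2 and 2 R 6, but not 1 R 6.

No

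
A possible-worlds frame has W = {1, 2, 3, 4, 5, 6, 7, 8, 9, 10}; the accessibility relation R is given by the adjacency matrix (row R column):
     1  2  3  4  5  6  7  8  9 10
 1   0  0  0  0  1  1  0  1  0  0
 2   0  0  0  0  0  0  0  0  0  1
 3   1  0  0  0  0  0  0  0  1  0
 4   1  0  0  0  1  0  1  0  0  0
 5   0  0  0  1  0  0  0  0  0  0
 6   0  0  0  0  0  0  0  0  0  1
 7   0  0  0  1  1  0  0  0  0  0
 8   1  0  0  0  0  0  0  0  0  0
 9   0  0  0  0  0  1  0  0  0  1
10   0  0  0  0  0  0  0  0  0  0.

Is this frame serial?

Serial: no — 10 has no R-successor.

No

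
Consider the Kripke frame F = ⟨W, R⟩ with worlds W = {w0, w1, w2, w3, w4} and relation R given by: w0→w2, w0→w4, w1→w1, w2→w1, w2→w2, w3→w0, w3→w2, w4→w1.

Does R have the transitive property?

Transitive: no — w0 R w2 and w2 R w1, but not w0 R w1.

No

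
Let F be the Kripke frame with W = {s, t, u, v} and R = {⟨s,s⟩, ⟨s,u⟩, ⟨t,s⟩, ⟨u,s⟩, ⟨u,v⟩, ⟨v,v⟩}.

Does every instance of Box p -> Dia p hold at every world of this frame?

Axiom D corresponds to the accessibility relation being serial.
Serial: yes — every world has a successor (e.g. s R s).

Yes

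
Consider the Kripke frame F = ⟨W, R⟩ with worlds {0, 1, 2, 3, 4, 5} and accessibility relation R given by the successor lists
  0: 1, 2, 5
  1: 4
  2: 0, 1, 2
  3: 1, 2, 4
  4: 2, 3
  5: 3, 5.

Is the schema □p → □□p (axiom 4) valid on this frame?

The schema 4 characterises exactly the transitive frames.
Transitive: no — 0 R 1 and 1 R 4, but not 0 R 4.

No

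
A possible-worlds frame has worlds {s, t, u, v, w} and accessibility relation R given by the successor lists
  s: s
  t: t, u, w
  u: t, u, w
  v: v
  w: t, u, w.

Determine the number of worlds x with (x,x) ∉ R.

R is reflexive; there are no such worlds.

0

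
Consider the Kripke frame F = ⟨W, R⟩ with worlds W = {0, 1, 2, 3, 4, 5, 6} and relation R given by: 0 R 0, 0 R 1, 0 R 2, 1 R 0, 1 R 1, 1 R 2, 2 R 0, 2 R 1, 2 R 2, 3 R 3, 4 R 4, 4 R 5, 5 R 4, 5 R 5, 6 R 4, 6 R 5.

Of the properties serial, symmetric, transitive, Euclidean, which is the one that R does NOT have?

Serial: yes — every world has a successor (e.g. 0 R 0).
Symmetric: no — 6 R 4 but not 4 R 6.
Transitive: yes — every two-step R-path is closed by a direct edge.
Euclidean: yes — any two successors of a common world are R-related.
Only symmetric fails.

symmetric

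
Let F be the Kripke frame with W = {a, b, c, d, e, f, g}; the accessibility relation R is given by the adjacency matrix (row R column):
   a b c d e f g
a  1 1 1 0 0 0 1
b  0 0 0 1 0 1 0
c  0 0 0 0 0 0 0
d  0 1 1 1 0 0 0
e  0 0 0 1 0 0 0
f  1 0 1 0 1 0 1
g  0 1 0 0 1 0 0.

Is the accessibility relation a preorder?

Reflexive: no — b is not related to itself.
Transitive: no — a R b and b R d, but not a R d.
So R is not a preorder.

No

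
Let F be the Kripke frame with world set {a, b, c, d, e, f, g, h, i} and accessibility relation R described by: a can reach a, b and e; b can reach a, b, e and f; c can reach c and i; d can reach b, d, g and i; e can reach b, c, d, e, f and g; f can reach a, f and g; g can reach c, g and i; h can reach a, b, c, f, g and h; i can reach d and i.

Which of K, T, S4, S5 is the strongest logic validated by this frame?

Reflexive (axiom T): yes — every world is R-related to itself.
Transitive (axiom 4): no — a R b and b R f, but not a R f.
Euclidean (axiom 5): no — b R a and b R f, but not a R f.
So F validates K, T; S4 would additionally require R to be transitive. The strongest is T.

T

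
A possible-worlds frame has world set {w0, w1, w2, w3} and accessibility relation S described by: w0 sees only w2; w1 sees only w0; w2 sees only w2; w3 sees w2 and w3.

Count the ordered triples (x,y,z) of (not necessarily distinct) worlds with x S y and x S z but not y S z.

Enumerating: (w1,w0,w0), (w3,w2,w3).

2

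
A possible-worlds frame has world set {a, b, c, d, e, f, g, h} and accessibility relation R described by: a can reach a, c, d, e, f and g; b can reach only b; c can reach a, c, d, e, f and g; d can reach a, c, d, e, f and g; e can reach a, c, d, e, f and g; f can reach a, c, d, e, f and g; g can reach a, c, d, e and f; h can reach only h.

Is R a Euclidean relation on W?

Euclidean: no — a R g and a R g, but not g R g.

No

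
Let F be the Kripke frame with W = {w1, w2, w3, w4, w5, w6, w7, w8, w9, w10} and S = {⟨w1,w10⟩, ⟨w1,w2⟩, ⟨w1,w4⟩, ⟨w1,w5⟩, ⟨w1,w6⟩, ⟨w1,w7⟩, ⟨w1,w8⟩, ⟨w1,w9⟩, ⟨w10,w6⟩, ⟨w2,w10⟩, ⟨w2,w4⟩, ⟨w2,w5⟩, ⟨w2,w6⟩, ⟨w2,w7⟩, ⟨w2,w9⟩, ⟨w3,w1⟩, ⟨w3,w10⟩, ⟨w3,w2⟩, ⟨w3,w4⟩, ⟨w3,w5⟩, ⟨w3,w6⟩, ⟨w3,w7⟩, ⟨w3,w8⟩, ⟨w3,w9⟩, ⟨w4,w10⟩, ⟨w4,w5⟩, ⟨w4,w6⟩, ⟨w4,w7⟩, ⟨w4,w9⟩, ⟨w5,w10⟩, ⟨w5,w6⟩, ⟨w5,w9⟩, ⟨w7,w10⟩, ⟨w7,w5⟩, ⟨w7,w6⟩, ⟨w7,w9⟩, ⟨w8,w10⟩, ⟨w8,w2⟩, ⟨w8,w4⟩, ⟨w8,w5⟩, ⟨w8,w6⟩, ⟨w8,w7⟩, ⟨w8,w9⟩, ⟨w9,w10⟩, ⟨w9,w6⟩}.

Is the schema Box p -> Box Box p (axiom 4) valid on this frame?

Yes

By correspondence theory, 4 is valid on a frame iff S is transitive.
Transitive: yes — every two-step S-path is closed by a direct edge.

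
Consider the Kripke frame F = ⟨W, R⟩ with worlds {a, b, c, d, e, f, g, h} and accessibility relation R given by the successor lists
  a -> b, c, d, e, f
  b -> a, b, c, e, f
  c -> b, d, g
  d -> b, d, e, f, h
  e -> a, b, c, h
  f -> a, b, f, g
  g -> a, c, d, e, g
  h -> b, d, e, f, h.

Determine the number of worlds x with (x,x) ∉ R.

3

Enumerating: a, c, e.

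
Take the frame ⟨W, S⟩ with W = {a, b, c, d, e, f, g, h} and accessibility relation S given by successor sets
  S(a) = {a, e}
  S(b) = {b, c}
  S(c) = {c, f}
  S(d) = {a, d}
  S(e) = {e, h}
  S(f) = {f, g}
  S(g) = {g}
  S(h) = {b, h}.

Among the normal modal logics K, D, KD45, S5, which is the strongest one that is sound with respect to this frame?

Serial (axiom D): yes — every world has a successor (e.g. a S a).
Euclidean (axiom 5): no — a S e and a S a, but not e S a.
Transitive (axiom 4): no — a S e and e S h, but not a S h.
Reflexive (axiom T): yes — every world is S-related to itself.
So F validates K, D; KD45 would additionally require S to be Euclidean and transitive. The strongest is D.

D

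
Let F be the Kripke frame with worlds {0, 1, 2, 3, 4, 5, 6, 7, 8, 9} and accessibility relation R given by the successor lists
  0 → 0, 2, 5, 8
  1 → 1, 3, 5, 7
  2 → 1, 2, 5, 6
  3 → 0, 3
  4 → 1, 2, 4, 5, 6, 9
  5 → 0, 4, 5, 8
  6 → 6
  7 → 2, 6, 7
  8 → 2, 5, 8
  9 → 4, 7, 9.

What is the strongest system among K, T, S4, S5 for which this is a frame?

T

Reflexive (axiom T): yes — every world is R-related to itself.
Transitive (axiom 4): no — 0 R 2 and 2 R 1, but not 0 R 1.
Euclidean (axiom 5): no — 0 R 2 and 0 R 8, but not 2 R 8.
So F validates K, T; S4 would additionally require R to be transitive. The strongest is T.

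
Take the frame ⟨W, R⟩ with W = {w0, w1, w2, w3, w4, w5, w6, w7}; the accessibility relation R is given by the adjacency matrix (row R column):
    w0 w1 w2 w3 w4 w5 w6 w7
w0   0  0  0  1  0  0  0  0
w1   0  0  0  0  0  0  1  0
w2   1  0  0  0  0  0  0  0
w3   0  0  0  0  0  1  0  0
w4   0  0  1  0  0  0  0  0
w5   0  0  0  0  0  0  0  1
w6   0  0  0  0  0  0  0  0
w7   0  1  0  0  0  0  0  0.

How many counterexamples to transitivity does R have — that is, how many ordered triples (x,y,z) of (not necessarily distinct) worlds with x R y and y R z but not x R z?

Enumerating: (w0,w3,w5), (w2,w0,w3), (w3,w5,w7), (w4,w2,w0), (w5,w7,w1), (w7,w1,w6).

6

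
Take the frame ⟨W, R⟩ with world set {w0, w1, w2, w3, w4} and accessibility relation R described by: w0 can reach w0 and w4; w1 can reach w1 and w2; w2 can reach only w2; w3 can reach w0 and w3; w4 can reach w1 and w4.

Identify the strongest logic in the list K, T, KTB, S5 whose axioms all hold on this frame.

T

Reflexive (axiom T): yes — every world is R-related to itself.
Symmetric (axiom B): no — w0 R w4 but not w4 R w0.
Euclidean (axiom 5): no — w0 R w4 and w0 R w0, but not w4 R w0.
So F validates K, T; KTB would additionally require R to be symmetric. The strongest is T.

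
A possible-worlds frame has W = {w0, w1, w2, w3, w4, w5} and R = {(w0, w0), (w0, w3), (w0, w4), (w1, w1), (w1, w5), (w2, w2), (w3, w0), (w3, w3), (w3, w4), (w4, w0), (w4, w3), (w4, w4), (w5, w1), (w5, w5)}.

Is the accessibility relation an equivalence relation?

Yes

Reflexive: yes — every world is R-related to itself.
Symmetric: yes — every pair in R has its reverse in R.
Transitive: yes — every two-step R-path is closed by a direct edge.
So R is an equivalence relation.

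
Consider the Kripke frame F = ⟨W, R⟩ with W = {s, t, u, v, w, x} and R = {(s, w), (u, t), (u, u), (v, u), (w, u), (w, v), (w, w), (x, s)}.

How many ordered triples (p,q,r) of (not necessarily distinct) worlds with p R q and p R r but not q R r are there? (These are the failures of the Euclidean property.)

7

Enumerating: (u,t,t), (u,t,u), (w,u,v), (w,u,w), (w,v,v), (w,v,w), (x,s,s).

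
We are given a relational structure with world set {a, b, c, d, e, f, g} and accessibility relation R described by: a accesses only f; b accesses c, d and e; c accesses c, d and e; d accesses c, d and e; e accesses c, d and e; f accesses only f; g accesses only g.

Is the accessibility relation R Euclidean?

Euclidean: yes — any two successors of a common world are R-related.

Yes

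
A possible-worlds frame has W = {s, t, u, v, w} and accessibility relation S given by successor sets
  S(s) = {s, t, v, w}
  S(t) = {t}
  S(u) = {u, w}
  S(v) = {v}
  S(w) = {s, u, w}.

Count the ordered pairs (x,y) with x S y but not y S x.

Enumerating: (s,t), (s,v).

2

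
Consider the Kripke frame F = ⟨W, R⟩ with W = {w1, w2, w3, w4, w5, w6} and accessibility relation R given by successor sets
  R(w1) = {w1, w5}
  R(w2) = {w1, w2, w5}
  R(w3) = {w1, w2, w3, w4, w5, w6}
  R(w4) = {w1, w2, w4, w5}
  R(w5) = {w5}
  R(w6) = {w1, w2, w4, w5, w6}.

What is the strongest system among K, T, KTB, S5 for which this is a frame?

Reflexive (axiom T): yes — every world is R-related to itself.
Symmetric (axiom B): no — w1 R w5 but not w5 R w1.
Euclidean (axiom 5): no — w2 R w5 and w2 R w1, but not w5 R w1.
So F validates K, T; KTB would additionally require R to be symmetric. The strongest is T.

T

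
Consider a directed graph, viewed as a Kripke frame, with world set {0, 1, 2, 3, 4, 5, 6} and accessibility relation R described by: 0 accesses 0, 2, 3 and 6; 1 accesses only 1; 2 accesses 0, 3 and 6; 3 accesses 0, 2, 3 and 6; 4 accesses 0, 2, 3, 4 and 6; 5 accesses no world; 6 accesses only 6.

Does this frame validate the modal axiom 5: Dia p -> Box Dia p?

The schema 5 characterises exactly the Euclidean frames.
Euclidean: no — 0 R 6 and 0 R 2, but not 6 R 2.

No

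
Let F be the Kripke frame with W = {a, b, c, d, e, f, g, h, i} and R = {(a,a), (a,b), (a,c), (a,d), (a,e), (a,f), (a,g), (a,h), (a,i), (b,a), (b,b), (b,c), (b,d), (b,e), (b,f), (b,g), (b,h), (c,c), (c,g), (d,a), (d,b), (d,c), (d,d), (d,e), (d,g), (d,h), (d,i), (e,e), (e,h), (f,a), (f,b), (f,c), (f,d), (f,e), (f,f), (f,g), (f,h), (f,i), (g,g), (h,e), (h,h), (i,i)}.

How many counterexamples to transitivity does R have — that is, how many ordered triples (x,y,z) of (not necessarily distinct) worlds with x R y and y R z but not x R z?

Enumerating: (b,a,i), (b,d,i), (b,f,i), (d,a,f), (d,b,f).

5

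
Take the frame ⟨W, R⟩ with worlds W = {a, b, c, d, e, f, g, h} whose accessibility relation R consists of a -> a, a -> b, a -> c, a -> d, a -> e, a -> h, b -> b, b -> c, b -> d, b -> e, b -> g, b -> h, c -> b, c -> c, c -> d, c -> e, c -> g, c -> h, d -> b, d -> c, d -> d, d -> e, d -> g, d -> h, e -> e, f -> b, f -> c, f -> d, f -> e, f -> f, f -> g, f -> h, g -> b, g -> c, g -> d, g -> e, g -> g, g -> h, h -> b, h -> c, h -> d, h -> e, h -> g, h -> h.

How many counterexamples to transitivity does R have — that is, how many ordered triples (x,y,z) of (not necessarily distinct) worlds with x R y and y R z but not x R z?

4

Enumerating: (a,b,g), (a,c,g), (a,d,g), (a,h,g).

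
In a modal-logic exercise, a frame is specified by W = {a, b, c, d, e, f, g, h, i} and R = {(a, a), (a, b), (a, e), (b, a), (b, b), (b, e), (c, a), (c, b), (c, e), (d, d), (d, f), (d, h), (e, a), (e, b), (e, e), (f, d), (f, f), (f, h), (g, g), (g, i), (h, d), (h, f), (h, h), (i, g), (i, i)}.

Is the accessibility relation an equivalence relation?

Reflexive: no — c is not related to itself.
Symmetric: no — c R a but not a R c.
Transitive: yes — every two-step R-path is closed by a direct edge.
So R is not an equivalence relation.

No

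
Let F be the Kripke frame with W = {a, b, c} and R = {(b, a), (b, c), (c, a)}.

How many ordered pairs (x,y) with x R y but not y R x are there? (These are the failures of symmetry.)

3

Enumerating: (b,a), (b,c), (c,a).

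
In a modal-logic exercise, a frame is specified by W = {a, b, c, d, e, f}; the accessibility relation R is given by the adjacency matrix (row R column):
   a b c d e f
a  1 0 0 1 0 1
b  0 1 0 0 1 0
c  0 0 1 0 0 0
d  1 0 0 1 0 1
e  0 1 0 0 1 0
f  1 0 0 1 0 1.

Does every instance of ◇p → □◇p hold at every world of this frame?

Yes

By correspondence theory, 5 is valid on a frame iff R is Euclidean.
Euclidean: yes — any two successors of a common world are R-related.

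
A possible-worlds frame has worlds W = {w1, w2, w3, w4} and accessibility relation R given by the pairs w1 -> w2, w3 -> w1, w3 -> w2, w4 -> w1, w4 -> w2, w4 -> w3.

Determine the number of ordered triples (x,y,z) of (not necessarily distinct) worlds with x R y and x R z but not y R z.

Enumerating: (w1,w2,w2), (w3,w1,w1), (w3,w2,w1), (w3,w2,w2), (w4,w1,w1), (w4,w1,w3), (w4,w2,w1), (w4,w2,w2), (w4,w2,w3), (w4,w3,w3).

10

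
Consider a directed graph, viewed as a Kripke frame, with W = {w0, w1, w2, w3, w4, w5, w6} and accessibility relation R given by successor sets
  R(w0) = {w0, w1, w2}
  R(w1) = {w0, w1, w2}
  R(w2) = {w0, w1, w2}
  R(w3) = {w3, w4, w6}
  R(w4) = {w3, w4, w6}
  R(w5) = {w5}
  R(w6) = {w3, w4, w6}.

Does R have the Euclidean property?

Euclidean: yes — any two successors of a common world are R-related.

Yes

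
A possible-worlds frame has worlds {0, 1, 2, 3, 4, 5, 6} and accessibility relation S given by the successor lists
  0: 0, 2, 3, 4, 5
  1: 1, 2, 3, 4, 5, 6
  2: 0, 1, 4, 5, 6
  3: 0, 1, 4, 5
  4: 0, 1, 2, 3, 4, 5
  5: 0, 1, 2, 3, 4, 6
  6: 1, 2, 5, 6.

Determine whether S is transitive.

No

Transitive: no — 0 S 2 and 2 S 1, but not 0 S 1.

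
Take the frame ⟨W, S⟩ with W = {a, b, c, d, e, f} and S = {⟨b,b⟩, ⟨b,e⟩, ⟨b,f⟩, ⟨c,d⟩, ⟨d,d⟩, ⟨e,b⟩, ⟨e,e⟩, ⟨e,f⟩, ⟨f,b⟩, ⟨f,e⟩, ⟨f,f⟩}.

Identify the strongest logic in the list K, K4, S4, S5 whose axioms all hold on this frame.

Transitive (axiom 4): yes — every two-step S-path is closed by a direct edge.
Reflexive (axiom T): no — a is not related to itself.
Euclidean (axiom 5): yes — any two successors of a common world are S-related.
So F validates K, K4; S4 would additionally require S to be reflexive. The strongest is K4.

K4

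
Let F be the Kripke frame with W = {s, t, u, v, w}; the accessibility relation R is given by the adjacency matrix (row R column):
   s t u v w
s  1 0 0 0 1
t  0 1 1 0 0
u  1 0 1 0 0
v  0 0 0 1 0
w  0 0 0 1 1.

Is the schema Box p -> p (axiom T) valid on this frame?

Yes

Axiom T corresponds to the accessibility relation being reflexive.
Reflexive: yes — every world is R-related to itself.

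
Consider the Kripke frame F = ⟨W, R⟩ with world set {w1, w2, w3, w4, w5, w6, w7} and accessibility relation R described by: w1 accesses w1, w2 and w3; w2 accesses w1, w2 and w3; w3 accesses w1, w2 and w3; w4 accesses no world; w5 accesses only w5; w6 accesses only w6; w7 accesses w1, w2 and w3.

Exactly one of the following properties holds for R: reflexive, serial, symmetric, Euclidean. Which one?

Reflexive: no — w4 is not related to itself.
Serial: no — w4 has no R-successor.
Symmetric: no — w7 R w1 but not w1 R w7.
Euclidean: yes — any two successors of a common world are R-related.
Only Euclidean holds.

Euclidean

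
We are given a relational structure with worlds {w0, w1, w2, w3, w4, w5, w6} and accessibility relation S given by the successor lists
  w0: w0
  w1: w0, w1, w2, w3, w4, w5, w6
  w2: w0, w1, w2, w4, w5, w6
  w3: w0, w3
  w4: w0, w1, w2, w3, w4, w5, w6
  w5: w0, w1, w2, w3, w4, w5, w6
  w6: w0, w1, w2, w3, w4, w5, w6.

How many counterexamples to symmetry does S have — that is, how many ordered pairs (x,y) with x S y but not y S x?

10

Enumerating: (w1,w0), (w1,w3), (w2,w0), (w3,w0), (w4,w0), (w4,w3), (w5,w0), (w5,w3), (w6,w0), (w6,w3).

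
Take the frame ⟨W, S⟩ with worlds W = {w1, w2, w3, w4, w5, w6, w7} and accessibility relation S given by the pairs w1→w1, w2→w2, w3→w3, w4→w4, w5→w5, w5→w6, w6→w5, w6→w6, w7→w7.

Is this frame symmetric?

Symmetric: yes — every pair in S has its reverse in S.

Yes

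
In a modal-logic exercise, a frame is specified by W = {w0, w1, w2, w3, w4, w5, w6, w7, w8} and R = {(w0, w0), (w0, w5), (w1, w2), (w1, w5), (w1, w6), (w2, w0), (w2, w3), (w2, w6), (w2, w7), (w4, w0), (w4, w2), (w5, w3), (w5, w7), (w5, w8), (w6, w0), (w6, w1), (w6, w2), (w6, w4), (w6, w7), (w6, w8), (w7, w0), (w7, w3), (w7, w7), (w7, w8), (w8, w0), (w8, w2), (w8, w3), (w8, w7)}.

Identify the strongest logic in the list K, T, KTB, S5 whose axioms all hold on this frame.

Reflexive (axiom T): no — w1 is not related to itself.
Symmetric (axiom B): no — w0 R w5 but not w5 R w0.
Euclidean (axiom 5): no — w1 R w2 and w1 R w5, but not w2 R w5.
So F validates K; T would additionally require R to be reflexive. The strongest is K.

K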